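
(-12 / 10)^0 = 1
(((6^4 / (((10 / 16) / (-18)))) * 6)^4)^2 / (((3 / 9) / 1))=7414317963292711062083925678273362127175808974848 / 390625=18980653986029340318934850000000000000000000.00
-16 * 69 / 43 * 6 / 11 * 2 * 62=-821376 / 473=-1736.52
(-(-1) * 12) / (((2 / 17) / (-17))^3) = -72412707 / 2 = -36206353.50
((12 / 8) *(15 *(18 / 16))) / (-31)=-405 / 496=-0.82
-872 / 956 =-0.91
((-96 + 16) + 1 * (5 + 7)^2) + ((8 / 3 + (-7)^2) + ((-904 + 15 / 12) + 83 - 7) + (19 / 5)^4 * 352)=545142779 / 7500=72685.70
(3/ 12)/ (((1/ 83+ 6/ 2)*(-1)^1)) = -0.08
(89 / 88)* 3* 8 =267 / 11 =24.27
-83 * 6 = -498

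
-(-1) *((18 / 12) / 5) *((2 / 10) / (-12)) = -1 / 200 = -0.00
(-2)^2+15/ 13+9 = 184/ 13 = 14.15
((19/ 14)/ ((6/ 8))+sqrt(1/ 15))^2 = 76 * sqrt(15)/ 315+7367/ 2205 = 4.28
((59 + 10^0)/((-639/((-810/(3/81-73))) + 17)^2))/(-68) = -885735/1651392512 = -0.00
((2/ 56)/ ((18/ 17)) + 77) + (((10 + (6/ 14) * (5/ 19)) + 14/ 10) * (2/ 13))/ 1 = 49051339/ 622440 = 78.80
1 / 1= 1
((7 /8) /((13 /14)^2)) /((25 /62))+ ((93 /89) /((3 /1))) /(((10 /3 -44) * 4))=2.51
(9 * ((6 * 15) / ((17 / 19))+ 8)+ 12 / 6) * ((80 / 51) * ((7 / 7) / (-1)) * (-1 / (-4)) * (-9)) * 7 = 6992160 / 289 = 24194.33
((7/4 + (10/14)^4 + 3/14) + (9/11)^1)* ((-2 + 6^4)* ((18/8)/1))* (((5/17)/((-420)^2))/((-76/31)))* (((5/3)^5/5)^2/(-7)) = 503698648984375/88463475111255552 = 0.01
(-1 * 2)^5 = -32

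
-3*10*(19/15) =-38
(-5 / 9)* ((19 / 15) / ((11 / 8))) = -152 / 297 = -0.51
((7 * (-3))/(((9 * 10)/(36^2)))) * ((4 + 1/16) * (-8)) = 9828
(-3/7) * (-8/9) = 8/21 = 0.38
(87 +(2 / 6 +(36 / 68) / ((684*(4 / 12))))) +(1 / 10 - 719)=-12239717 / 19380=-631.56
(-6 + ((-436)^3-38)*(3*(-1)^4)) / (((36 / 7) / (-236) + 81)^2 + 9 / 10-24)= -38051.97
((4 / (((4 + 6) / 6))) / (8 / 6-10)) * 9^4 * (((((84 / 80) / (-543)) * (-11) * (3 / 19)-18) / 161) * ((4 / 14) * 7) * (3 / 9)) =24363794547 / 179945675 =135.40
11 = 11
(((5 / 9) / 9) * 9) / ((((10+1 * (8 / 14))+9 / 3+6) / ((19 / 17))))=665 / 20961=0.03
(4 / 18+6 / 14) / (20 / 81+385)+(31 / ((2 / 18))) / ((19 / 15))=914157486 / 4150265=220.26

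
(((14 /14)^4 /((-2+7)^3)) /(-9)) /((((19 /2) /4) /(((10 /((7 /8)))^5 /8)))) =-26214400 /2873997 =-9.12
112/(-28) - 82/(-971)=-3802/971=-3.92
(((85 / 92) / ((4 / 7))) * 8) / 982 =595 / 45172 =0.01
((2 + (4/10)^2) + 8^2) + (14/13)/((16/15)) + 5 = 187641/2600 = 72.17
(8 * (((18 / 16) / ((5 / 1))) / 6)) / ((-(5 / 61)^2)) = -11163 / 250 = -44.65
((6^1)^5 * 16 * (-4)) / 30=-82944 / 5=-16588.80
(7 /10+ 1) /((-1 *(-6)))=0.28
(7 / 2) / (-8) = -7 / 16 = -0.44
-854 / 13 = -65.69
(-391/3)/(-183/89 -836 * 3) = 34799/670185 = 0.05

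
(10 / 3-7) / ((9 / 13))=-5.30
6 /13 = 0.46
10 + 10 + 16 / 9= 21.78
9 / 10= 0.90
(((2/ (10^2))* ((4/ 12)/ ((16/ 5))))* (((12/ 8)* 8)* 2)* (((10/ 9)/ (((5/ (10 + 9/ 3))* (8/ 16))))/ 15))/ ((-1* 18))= -13/ 12150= -0.00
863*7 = 6041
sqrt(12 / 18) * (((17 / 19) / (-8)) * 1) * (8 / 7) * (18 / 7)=-102 * sqrt(6) / 931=-0.27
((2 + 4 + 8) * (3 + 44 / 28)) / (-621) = -64 / 621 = -0.10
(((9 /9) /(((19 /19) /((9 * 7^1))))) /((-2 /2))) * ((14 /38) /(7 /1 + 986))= -147 /6289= -0.02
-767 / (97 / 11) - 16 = -9989 / 97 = -102.98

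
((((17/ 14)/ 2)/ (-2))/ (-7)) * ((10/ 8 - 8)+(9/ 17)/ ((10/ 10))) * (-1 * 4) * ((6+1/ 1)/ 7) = 423/ 392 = 1.08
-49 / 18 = -2.72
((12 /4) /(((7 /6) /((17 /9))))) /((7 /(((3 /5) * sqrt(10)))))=102 * sqrt(10) /245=1.32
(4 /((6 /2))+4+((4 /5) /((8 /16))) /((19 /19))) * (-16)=-110.93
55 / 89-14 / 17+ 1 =1202 / 1513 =0.79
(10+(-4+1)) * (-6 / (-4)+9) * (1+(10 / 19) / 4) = 83.17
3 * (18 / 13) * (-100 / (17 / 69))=-372600 / 221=-1685.97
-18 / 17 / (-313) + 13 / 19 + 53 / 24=7026607 / 2426376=2.90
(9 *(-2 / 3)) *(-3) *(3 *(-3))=-162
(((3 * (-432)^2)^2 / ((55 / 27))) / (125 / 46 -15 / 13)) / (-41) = -5061071173976064 / 2108425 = -2400403701.33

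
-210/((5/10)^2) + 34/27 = -22646/27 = -838.74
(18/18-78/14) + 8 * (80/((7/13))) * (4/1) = 33248/7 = 4749.71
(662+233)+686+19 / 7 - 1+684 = 15867 / 7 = 2266.71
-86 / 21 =-4.10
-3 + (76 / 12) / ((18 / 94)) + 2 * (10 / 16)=31.32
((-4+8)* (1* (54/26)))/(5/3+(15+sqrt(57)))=16200/25831 - 972* sqrt(57)/25831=0.34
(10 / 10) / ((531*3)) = 1 / 1593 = 0.00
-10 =-10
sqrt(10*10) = 10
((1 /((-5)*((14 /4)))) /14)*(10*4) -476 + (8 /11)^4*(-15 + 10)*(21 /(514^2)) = -22562595447268 /47384147041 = -476.16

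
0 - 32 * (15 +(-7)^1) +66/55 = -1274/5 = -254.80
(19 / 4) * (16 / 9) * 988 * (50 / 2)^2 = 5214444.44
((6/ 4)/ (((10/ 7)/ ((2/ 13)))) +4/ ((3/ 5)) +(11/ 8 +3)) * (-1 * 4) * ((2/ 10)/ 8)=-1.12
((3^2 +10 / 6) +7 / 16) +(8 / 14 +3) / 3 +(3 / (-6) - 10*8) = -68.21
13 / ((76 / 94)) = 611 / 38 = 16.08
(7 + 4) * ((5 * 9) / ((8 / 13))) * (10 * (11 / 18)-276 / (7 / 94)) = -166674365 / 56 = -2976327.95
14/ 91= 2/ 13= 0.15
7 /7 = 1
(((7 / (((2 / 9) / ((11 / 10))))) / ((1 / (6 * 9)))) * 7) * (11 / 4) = 1440747 / 40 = 36018.68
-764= -764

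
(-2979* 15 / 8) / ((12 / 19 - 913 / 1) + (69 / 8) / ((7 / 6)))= 5943105 / 962894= 6.17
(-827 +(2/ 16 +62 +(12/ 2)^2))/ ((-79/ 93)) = 542283/ 632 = 858.04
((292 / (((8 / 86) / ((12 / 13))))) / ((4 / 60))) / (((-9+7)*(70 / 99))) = -2796849 / 91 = -30734.60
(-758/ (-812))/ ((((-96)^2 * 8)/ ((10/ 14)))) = 1895/ 209534976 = 0.00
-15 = -15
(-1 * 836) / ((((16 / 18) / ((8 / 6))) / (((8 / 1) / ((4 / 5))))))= -12540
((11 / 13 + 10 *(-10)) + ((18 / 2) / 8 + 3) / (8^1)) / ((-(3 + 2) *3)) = 82067 / 12480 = 6.58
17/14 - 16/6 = -61/42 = -1.45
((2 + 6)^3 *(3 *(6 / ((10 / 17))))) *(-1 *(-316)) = 24754176 / 5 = 4950835.20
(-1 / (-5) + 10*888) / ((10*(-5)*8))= -44401 / 2000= -22.20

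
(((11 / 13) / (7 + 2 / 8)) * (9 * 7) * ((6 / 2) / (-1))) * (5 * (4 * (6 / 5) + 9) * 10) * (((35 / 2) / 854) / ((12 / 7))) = -8367975 / 45994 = -181.94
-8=-8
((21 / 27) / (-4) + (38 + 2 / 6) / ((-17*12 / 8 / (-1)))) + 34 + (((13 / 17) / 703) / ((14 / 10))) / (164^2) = 79446218469 / 2250038672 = 35.31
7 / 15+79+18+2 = 1492 / 15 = 99.47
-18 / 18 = -1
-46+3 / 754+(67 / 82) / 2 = -2818583 / 61828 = -45.59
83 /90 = 0.92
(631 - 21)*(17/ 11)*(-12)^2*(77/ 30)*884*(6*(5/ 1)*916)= 8464221642240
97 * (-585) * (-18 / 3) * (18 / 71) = 6128460 / 71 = 86316.34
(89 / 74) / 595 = 89 / 44030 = 0.00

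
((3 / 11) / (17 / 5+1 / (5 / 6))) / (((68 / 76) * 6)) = 95 / 8602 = 0.01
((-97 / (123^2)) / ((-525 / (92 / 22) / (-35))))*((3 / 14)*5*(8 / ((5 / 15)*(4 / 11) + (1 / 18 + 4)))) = -35696 / 9731309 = -0.00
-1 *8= -8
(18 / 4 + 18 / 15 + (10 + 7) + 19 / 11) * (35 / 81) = 18809 / 1782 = 10.55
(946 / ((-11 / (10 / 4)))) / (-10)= 43 / 2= 21.50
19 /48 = 0.40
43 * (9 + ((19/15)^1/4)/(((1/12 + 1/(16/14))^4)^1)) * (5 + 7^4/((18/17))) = 2563872364573/2798410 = 916188.97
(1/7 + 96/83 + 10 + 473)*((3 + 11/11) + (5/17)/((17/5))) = 332307418/167909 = 1979.09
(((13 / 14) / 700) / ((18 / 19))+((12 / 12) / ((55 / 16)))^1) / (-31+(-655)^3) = -567197 / 545274532202400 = -0.00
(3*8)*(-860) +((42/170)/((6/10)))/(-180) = -63158407/3060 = -20640.00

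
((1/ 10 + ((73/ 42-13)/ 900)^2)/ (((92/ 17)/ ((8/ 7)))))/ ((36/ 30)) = 2432831393/ 138025944000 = 0.02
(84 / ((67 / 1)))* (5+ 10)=1260 / 67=18.81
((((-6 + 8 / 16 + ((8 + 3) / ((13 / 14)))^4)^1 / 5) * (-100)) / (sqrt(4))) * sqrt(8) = -11245831410 * sqrt(2) / 28561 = -556843.50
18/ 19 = 0.95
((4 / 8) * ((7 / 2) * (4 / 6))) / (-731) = -7 / 4386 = -0.00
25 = 25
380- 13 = 367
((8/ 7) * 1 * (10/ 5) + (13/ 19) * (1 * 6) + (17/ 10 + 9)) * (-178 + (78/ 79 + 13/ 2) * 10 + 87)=-275.62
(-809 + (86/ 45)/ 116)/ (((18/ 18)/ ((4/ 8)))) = -2111447/ 5220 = -404.49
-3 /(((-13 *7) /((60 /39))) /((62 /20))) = 186 /1183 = 0.16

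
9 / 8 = 1.12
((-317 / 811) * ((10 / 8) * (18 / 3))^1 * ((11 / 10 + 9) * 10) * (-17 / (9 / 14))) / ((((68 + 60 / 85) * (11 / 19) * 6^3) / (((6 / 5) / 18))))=1230637429 / 20255951232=0.06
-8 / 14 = -4 / 7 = -0.57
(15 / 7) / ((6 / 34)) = 85 / 7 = 12.14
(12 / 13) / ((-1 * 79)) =-12 / 1027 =-0.01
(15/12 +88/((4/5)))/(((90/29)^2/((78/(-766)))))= -973037/827280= -1.18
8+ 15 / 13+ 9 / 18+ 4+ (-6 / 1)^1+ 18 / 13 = 235 / 26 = 9.04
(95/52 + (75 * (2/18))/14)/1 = 2645/1092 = 2.42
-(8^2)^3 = -262144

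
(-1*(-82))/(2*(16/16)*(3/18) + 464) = 246/1393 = 0.18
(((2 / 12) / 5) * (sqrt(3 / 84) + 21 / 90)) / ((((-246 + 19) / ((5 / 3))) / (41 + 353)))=-1379 / 61290 - 197 * sqrt(7) / 28602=-0.04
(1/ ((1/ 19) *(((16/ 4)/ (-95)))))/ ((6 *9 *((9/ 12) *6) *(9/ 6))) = -1805/ 1458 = -1.24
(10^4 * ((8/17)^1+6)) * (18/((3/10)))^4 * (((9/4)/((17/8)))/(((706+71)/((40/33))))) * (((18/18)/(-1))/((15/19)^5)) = -1014210150400000/224553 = -4516573594.65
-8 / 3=-2.67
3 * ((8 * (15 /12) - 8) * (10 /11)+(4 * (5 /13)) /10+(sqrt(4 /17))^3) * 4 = 96 * sqrt(17) /289+3384 /143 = 25.03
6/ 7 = 0.86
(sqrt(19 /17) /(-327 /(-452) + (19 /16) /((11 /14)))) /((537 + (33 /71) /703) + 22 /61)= 53303569*sqrt(323) /1088211172130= 0.00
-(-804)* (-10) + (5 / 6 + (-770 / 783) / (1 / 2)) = -8041.13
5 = 5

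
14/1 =14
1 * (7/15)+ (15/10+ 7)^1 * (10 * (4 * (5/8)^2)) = 31987/240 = 133.28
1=1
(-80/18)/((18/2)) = -40/81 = -0.49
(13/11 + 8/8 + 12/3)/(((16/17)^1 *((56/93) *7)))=26877/17248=1.56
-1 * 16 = -16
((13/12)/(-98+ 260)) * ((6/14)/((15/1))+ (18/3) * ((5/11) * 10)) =136643/748440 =0.18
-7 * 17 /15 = -119 /15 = -7.93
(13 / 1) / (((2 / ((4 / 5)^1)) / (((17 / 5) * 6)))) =106.08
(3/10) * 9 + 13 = 157/10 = 15.70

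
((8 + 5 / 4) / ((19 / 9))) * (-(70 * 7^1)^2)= -19988325 / 19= -1052017.11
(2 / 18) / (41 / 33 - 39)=-11 / 3738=-0.00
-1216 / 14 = -608 / 7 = -86.86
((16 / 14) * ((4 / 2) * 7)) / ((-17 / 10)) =-160 / 17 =-9.41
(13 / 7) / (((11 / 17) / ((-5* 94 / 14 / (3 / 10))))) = -519350 / 1617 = -321.18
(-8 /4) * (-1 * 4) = 8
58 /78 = 29 /39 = 0.74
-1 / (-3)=1 / 3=0.33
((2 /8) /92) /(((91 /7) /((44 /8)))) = 11 /9568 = 0.00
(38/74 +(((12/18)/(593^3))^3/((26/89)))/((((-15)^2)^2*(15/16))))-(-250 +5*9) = 18377979392768004026607603782043323252/89424676161548678193645625977853125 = 205.51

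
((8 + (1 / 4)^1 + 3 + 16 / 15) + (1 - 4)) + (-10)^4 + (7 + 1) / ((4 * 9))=1801717 / 180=10009.54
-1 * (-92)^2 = -8464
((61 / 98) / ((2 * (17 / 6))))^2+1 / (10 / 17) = 23759671 / 13877780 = 1.71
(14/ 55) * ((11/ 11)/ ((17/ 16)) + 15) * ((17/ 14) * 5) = 271/ 11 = 24.64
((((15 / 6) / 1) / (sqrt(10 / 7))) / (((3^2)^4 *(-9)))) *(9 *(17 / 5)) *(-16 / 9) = 68 *sqrt(70) / 295245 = 0.00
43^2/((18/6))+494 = 3331/3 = 1110.33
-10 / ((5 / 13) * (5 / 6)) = -156 / 5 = -31.20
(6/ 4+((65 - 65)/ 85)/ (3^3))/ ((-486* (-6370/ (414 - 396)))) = 1/ 114660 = 0.00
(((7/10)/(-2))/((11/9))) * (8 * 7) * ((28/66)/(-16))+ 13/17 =48953/41140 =1.19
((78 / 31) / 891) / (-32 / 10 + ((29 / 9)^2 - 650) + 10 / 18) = -0.00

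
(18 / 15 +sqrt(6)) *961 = 5766 / 5 +961 *sqrt(6) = 3507.16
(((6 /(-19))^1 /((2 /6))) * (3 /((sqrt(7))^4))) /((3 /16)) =-288 /931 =-0.31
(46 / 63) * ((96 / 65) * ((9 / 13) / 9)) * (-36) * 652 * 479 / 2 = -2758304256 / 5915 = -466323.63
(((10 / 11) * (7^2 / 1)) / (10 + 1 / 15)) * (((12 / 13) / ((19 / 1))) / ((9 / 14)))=137200 / 410267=0.33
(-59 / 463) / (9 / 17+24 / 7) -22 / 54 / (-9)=230900 / 17663913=0.01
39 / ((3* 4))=13 / 4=3.25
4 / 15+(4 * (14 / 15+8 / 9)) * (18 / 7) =1996 / 105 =19.01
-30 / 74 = -15 / 37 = -0.41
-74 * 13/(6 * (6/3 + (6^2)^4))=-481/5038854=-0.00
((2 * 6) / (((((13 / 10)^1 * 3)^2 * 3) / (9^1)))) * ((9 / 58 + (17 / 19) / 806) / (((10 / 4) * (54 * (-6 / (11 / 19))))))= -15269320 / 57753986823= -0.00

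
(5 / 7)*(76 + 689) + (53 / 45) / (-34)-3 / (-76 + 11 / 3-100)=3025517833 / 5537070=546.41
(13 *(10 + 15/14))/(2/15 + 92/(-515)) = -3176.71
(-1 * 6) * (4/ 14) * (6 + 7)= -156/ 7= -22.29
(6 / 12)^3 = 1 / 8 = 0.12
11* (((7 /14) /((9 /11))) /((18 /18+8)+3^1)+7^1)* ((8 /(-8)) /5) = -15.51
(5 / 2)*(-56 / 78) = -70 / 39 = -1.79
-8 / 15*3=-8 / 5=-1.60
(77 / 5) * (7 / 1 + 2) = 693 / 5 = 138.60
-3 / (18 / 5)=-5 / 6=-0.83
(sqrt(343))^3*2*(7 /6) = 16807*sqrt(7) /3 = 14822.38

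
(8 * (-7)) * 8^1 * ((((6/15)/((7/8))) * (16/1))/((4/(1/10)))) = -2048/25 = -81.92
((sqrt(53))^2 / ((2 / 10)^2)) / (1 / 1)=1325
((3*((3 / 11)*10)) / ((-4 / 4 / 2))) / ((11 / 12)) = -2160 / 121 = -17.85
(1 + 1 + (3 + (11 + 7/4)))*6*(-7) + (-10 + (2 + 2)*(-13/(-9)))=-13495/18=-749.72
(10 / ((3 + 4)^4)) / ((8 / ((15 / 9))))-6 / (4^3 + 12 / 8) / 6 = -54349 / 3774372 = -0.01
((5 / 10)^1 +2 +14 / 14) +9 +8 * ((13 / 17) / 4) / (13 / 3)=437 / 34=12.85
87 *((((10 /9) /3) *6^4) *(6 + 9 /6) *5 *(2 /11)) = 3132000 /11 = 284727.27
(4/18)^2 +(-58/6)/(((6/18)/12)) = -28184/81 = -347.95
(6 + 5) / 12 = 0.92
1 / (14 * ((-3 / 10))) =-0.24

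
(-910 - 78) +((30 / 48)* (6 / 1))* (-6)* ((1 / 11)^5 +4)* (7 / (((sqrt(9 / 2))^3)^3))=-988 - 60125800* sqrt(2) / 117406179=-988.72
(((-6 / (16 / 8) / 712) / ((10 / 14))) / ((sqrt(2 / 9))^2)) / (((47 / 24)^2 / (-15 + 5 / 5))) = 95256 / 983005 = 0.10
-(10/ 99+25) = -2485/ 99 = -25.10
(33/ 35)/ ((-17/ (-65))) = 429/ 119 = 3.61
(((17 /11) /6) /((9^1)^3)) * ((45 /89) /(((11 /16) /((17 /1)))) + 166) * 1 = 1485409 /23551803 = 0.06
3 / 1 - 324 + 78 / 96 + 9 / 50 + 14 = -122403 / 400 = -306.01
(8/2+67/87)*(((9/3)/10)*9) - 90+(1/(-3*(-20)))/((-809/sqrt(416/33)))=-4473/58 - sqrt(858)/400455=-77.12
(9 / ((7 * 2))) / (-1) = -9 / 14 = -0.64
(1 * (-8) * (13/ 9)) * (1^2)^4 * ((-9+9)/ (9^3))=0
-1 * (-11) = 11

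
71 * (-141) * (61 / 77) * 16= -9770736 / 77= -126892.68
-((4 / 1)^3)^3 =-262144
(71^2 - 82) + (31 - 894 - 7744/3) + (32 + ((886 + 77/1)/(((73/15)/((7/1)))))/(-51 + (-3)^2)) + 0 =662995/438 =1513.69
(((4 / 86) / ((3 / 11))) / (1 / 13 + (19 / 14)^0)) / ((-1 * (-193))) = 143 / 174279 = 0.00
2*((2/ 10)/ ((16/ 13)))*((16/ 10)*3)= 1.56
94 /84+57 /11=6.30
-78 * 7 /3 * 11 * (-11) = 22022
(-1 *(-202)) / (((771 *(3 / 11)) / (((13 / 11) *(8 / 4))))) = 5252 / 2313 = 2.27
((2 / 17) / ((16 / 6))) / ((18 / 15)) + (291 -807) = -70171 / 136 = -515.96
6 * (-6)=-36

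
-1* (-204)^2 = -41616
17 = 17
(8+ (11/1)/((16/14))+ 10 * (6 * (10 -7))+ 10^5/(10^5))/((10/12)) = 4767/20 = 238.35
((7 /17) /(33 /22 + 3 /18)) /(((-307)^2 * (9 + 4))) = 21 /104145145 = 0.00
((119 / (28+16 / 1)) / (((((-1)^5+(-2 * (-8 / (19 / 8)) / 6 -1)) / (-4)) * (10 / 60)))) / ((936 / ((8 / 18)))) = 2261 / 64350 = 0.04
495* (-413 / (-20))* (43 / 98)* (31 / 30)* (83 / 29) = 215414133 / 16240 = 13264.42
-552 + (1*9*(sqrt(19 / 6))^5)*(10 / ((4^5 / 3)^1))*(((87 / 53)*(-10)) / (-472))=-552 + 785175*sqrt(114) / 51232768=-551.84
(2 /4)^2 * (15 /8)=15 /32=0.47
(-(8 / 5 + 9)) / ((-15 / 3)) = 53 / 25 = 2.12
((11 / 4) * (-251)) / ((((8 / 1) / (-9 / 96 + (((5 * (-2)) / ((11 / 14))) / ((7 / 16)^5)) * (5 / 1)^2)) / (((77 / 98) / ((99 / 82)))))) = 172655145242803 / 154893312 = 1114671.40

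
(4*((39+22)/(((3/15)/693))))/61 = 13860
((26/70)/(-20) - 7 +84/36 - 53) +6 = -108539/2100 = -51.69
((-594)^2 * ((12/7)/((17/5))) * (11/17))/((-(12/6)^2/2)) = -116435880/2023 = -57556.05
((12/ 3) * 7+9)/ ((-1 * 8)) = -37/ 8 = -4.62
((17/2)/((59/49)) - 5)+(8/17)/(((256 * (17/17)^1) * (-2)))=2.06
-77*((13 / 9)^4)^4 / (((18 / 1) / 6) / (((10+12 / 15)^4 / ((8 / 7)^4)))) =-123020226455958739464557 / 1673656512480000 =-73503867.45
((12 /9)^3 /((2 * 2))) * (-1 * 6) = -32 /9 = -3.56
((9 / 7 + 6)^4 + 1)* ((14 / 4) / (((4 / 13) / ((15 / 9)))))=219947065 / 4116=53437.09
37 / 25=1.48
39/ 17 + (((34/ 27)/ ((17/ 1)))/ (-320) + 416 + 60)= 35125903/ 73440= 478.29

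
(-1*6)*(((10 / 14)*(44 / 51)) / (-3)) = 440 / 357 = 1.23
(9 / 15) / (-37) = -3 / 185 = -0.02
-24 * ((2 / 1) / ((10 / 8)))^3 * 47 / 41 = -577536 / 5125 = -112.69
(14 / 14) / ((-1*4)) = -1 / 4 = -0.25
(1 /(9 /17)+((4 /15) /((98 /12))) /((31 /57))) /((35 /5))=133219 /478485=0.28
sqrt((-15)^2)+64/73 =1159/73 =15.88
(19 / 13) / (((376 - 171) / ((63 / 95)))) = 63 / 13325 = 0.00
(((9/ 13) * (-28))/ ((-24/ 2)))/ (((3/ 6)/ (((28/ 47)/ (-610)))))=-588/ 186355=-0.00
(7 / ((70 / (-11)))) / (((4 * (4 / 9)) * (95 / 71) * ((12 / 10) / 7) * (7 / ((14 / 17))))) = -16401 / 51680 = -0.32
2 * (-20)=-40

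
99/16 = 6.19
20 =20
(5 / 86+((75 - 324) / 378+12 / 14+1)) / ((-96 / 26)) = -11063 / 32508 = -0.34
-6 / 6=-1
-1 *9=-9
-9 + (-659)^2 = 434272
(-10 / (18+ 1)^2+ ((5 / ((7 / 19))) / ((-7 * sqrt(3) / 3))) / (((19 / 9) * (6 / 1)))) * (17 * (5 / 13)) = -1275 * sqrt(3) / 1274 -850 / 4693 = -1.91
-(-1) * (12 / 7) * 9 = 108 / 7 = 15.43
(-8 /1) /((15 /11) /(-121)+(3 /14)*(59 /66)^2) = -1788864 /35771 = -50.01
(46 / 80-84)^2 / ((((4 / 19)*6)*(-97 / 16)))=-211575811 / 232800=-908.83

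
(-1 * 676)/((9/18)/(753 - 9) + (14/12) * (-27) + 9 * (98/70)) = 5029440/140611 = 35.77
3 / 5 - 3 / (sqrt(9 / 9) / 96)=-1437 / 5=-287.40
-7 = -7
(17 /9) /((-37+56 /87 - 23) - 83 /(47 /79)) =-23171 /2439501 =-0.01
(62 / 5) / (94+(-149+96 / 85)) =-1054 / 4579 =-0.23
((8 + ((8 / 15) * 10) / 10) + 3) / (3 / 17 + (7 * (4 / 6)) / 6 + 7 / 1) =8823 / 6085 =1.45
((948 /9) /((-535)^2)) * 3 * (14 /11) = 4424 /3148475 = 0.00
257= 257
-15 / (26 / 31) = -465 / 26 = -17.88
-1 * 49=-49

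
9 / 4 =2.25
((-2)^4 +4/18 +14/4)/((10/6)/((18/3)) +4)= 355/77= 4.61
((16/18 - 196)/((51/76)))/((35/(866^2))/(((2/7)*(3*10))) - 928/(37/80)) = 14812746934528/102222482318451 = 0.14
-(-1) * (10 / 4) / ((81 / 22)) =0.68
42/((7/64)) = 384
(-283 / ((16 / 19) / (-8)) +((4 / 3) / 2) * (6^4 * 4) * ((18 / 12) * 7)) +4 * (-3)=77929 / 2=38964.50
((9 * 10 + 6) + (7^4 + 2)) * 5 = 12495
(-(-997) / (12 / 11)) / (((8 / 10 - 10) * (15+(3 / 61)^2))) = -204041035 / 30814848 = -6.62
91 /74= 1.23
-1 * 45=-45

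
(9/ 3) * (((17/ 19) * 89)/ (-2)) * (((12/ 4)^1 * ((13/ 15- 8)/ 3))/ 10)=161891/ 1900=85.21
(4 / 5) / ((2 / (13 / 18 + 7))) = 139 / 45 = 3.09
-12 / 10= -6 / 5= -1.20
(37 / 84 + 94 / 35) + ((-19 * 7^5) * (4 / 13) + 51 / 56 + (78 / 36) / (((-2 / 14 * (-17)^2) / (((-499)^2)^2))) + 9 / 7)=-10268998167244393 / 3155880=-3253925424.05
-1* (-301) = 301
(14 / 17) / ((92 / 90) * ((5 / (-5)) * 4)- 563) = -630 / 433823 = -0.00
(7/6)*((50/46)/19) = 0.07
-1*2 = -2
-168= -168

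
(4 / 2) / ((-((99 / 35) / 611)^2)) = -914636450 / 9801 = -93320.73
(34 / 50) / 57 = 17 / 1425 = 0.01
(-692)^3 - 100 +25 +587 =-331373376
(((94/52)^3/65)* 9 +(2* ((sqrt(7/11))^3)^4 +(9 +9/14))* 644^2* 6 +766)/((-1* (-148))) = 49234895220961262287/299537518028320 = 164369.71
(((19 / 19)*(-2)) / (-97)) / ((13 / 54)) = 108 / 1261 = 0.09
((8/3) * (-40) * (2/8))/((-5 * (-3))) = -16/9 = -1.78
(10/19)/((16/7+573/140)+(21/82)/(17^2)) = 16588600/201069913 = 0.08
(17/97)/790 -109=-8352653/76630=-109.00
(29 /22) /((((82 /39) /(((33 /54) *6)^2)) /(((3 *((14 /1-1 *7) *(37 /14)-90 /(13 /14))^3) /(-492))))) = 2704222116761 /109090176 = 24788.87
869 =869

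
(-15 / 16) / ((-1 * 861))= 5 / 4592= 0.00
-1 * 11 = -11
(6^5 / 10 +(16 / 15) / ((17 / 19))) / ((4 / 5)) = 49648 / 51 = 973.49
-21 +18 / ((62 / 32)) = -363 / 31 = -11.71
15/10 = 3/2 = 1.50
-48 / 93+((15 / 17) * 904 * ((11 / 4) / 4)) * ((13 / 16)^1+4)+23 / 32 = 5563629 / 2108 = 2639.29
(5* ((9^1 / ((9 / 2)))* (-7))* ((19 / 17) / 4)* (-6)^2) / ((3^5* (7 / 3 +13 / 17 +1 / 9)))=-1330 / 1473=-0.90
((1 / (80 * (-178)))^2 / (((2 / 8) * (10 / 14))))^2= 49 / 64248054784000000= 0.00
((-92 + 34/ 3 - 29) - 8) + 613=1486/ 3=495.33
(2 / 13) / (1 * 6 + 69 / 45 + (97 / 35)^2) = 3675 / 363428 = 0.01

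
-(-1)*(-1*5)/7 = -5/7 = -0.71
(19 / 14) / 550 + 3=23119 / 7700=3.00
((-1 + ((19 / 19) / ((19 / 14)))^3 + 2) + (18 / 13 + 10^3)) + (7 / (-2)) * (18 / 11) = 977950790 / 980837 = 997.06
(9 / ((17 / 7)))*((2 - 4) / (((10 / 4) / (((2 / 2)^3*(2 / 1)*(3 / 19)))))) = -1512 / 1615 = -0.94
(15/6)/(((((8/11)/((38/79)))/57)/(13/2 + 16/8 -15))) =-774345/1264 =-612.61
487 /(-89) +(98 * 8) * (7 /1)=487945 /89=5482.53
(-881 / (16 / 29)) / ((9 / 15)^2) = -4435.59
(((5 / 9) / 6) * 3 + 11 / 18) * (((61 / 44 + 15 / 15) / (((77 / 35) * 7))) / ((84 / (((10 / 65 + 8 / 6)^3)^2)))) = 475858656800 / 26823383690103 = 0.02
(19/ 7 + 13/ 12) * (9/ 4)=957/ 112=8.54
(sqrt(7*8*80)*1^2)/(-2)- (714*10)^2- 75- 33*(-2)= -50979609- 4*sqrt(70)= -50979642.47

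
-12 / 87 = -4 / 29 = -0.14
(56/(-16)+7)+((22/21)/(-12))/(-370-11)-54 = -1212146/24003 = -50.50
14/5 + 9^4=32819/5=6563.80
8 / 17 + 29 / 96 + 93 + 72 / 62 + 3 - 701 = -30510317 / 50592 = -603.07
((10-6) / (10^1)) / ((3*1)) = 2 / 15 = 0.13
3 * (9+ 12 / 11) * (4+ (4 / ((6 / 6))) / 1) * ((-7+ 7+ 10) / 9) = 2960 / 11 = 269.09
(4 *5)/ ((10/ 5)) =10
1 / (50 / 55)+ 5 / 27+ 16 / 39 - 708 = -2479129 / 3510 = -706.30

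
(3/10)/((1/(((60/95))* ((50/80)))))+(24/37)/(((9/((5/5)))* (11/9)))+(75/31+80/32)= 4887227/958892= 5.10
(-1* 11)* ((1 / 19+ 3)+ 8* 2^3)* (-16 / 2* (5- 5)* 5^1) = 0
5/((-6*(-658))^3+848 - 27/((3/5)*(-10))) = 10/123072616489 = 0.00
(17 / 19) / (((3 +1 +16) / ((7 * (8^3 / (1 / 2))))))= 30464 / 95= 320.67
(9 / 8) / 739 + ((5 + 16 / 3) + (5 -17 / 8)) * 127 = 7437857 / 4434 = 1677.46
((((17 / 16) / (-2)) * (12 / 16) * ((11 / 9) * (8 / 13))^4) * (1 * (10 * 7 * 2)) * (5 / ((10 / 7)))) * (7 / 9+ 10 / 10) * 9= -62443279360 / 62462907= -999.69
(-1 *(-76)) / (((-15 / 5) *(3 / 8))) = -608 / 9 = -67.56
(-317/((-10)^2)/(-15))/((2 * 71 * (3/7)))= 2219/639000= 0.00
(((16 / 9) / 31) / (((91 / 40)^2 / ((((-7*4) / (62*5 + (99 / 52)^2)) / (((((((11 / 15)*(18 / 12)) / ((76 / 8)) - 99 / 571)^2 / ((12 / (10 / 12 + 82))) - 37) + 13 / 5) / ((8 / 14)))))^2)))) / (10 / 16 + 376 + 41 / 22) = 25583328300672182699163648000000 / 396803862285538796876606673966087174861103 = 0.00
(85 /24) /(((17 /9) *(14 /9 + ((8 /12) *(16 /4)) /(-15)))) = 1.36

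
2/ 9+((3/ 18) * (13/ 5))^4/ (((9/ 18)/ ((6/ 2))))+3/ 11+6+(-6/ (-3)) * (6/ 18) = 10949171/ 1485000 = 7.37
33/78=11/26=0.42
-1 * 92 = -92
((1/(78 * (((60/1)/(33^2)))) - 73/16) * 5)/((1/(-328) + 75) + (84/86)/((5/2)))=-39693945/138224762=-0.29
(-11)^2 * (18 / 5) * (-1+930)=2023362 / 5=404672.40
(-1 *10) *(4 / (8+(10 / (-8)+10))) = -160 / 67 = -2.39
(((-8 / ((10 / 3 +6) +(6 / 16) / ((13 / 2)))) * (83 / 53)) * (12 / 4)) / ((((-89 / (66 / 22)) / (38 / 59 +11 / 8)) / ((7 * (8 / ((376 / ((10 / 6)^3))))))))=719800900 / 3832510613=0.19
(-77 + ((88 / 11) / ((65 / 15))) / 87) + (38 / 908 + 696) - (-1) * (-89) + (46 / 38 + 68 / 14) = 12204487661 / 22764014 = 536.13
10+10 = 20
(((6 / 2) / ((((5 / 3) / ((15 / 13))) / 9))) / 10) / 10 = 243 / 1300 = 0.19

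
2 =2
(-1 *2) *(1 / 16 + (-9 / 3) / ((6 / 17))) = 135 / 8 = 16.88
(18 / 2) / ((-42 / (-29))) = 87 / 14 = 6.21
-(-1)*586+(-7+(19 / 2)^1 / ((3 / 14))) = 623.33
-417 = -417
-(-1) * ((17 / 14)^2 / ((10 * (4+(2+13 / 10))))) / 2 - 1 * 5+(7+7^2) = 1459705 / 28616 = 51.01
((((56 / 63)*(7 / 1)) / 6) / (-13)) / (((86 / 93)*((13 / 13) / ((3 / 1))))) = -434 / 1677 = -0.26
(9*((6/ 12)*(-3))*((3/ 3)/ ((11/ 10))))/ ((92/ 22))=-2.93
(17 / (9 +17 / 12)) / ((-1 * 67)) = -204 / 8375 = -0.02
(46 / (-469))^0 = 1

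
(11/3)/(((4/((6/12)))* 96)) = 11/2304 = 0.00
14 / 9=1.56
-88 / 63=-1.40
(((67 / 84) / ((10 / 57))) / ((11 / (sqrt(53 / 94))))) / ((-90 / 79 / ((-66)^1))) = 100567 *sqrt(4982) / 394800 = 17.98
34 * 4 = 136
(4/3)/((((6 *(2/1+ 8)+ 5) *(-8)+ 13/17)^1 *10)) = -34/132405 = -0.00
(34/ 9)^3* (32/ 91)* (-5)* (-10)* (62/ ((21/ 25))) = 97473920000/ 1393119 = 69968.12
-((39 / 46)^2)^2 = -2313441 / 4477456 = -0.52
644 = 644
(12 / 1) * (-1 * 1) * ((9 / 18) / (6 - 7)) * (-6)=-36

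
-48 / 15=-16 / 5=-3.20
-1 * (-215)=215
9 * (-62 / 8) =-279 / 4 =-69.75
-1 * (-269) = 269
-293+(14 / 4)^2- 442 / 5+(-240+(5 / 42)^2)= -2686289 / 4410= -609.14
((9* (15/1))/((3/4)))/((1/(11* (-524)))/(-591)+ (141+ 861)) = 613174320/3413337049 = 0.18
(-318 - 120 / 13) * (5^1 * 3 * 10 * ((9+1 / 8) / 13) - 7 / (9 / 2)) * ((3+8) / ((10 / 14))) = -2650326371 / 5070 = -522746.82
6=6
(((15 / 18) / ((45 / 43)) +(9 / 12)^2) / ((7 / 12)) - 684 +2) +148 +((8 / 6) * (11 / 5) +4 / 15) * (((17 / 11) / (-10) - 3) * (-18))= -24252839 / 69300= -349.97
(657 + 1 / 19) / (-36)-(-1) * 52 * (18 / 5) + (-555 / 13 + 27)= 1703443 / 11115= 153.26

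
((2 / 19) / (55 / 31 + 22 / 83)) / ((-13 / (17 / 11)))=-0.01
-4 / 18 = -2 / 9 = -0.22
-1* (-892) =892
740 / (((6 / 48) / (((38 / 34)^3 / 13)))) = 40605280 / 63869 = 635.76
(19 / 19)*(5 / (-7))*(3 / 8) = -15 / 56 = -0.27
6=6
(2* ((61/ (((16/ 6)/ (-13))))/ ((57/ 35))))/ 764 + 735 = 734.52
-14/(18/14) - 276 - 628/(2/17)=-50624/9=-5624.89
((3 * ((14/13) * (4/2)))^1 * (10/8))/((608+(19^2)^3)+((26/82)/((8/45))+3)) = 0.00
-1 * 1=-1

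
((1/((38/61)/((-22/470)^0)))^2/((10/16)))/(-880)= -3721/794200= -0.00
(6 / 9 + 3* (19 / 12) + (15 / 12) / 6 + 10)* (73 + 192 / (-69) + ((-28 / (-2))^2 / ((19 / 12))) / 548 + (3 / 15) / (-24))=12650610275 / 11494848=1100.55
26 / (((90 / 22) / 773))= 221078 / 45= 4912.84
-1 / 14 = -0.07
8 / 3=2.67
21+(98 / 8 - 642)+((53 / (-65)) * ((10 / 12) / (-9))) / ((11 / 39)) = -240959 / 396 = -608.48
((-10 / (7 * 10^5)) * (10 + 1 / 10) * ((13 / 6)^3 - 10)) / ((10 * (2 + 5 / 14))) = -3737 / 3564000000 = -0.00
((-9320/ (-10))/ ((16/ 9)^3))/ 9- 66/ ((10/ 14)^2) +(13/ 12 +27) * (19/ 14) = -39146011/ 537600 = -72.82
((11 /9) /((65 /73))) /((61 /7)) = 5621 /35685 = 0.16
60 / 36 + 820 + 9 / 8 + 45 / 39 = 257071 / 312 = 823.95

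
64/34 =32/17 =1.88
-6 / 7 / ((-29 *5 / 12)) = 72 / 1015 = 0.07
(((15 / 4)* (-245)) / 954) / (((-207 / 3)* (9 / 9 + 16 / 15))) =6125 / 906936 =0.01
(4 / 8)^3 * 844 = 211 / 2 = 105.50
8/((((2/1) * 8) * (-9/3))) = -1/6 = -0.17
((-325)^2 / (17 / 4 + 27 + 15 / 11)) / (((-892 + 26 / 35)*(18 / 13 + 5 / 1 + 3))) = -15104375 / 39008097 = -0.39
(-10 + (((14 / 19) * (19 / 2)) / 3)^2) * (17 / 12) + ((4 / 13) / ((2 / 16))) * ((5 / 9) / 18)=-26863 / 4212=-6.38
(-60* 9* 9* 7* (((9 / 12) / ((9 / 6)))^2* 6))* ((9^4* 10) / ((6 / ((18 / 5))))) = -2008846980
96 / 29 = 3.31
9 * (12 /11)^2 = 1296 /121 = 10.71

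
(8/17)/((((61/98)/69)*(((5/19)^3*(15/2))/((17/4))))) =61840744/38125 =1622.05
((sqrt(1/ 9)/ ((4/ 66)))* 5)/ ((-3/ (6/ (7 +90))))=-55/ 97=-0.57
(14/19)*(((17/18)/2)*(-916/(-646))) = 1603/3249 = 0.49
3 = 3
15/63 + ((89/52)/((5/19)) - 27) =-110609/5460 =-20.26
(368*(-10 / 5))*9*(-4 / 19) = 26496 / 19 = 1394.53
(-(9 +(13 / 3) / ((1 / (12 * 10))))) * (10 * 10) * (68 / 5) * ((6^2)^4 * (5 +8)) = -15708978155520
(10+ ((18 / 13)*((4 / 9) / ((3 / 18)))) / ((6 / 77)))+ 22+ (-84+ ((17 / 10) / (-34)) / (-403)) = -37199 / 8060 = -4.62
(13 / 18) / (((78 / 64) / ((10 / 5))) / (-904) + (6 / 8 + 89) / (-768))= -752128 / 122403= -6.14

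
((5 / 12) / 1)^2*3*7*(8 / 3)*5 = 875 / 18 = 48.61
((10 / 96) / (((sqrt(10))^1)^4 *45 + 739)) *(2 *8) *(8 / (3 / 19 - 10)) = -760 / 2939079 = -0.00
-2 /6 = -0.33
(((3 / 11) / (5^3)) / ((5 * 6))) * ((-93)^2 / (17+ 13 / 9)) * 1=77841 / 2282500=0.03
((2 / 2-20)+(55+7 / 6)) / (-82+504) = 223 / 2532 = 0.09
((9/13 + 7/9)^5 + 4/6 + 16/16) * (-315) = -6547710617945/2436053373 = -2687.84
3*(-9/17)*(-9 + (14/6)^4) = -1672/51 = -32.78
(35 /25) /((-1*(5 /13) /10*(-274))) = 91 /685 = 0.13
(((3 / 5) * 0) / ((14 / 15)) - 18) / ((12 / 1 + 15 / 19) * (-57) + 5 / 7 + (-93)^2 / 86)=10836 / 377885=0.03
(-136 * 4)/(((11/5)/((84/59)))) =-228480/649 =-352.05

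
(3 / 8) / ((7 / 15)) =45 / 56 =0.80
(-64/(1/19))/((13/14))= -17024/13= -1309.54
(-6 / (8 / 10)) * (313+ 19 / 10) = -9447 / 4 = -2361.75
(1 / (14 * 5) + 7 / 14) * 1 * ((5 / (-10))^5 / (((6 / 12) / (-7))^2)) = -63 / 20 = -3.15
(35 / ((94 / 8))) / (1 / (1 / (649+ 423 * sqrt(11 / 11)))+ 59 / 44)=6160 / 2219669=0.00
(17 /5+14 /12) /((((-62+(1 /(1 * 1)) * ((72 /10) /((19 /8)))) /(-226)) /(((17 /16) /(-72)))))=-5000363 /19360512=-0.26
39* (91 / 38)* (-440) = -41093.68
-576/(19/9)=-5184/19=-272.84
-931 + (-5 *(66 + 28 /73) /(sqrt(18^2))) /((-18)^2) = -198192223 /212868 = -931.06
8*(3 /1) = 24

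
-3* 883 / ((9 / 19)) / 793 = -7.05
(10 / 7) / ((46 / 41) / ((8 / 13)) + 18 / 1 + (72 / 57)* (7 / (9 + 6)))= 155800 / 2226203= 0.07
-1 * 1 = -1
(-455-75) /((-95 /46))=4876 /19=256.63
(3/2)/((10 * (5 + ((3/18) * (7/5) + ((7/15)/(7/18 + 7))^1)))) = 171/6038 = 0.03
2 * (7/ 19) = 14/ 19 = 0.74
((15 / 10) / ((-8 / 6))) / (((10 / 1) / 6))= -27 / 40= -0.68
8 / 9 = 0.89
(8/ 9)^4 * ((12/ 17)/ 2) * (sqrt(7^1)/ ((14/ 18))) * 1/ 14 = 4096 * sqrt(7)/ 202419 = 0.05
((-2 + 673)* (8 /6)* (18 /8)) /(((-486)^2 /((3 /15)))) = 671 /393660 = 0.00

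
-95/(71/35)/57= -175/213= -0.82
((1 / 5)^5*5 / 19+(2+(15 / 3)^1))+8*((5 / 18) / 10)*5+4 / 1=1294384 / 106875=12.11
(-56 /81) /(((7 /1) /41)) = -328 /81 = -4.05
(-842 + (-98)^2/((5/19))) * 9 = 1604394/5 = 320878.80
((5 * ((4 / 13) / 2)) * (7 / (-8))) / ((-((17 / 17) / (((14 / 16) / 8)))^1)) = 245 / 3328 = 0.07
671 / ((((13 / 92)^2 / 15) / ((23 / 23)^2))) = 85190160 / 169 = 504083.79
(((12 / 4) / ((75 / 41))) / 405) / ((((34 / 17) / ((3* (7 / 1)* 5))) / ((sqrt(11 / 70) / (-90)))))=-41* sqrt(770) / 1215000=-0.00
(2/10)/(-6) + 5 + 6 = 329/30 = 10.97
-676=-676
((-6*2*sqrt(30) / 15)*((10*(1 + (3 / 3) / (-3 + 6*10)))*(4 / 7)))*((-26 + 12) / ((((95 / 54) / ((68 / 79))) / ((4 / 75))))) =6057984*sqrt(30) / 3564875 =9.31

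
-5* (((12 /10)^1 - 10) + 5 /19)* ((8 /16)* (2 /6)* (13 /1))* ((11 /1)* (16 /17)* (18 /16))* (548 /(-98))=-95329806 /15827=-6023.24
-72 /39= -24 /13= -1.85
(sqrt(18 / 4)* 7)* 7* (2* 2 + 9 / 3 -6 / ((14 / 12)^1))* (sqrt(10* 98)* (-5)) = -30215.56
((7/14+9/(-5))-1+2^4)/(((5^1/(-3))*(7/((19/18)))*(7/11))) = -28633/14700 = -1.95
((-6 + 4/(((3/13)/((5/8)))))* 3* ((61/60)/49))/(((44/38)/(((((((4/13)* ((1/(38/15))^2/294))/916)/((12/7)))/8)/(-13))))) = -0.00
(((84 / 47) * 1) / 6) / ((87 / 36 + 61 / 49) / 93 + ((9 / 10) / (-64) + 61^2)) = 122492160 / 1530173721007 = 0.00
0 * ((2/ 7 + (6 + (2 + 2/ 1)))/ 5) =0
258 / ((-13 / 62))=-15996 / 13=-1230.46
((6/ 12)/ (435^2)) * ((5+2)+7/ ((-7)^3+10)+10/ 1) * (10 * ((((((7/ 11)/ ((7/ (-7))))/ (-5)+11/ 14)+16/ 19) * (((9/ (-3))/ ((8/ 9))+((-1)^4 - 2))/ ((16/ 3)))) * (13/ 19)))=-3177291/ 7189271680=-0.00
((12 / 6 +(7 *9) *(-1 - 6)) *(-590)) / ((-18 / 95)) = -12302975 / 9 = -1366997.22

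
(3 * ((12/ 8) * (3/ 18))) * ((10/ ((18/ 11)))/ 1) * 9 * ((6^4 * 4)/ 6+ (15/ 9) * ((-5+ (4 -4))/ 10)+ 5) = 286495/ 8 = 35811.88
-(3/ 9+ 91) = -274/ 3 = -91.33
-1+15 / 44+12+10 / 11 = 49 / 4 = 12.25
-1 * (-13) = 13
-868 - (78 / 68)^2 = -1004929 / 1156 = -869.32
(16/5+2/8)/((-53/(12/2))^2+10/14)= 4347/99215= 0.04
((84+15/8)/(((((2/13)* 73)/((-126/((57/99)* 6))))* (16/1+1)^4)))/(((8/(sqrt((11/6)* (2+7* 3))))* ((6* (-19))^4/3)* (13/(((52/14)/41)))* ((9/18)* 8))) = -32747* sqrt(1518)/15211834979572457472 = -0.00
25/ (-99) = -25/ 99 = -0.25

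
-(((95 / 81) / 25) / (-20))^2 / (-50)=361 / 3280500000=0.00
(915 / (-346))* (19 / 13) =-17385 / 4498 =-3.87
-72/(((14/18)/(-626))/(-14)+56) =-811296/631009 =-1.29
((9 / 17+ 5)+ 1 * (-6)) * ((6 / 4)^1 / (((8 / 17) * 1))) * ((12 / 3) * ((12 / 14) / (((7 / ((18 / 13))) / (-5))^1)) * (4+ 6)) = 32400 / 637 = 50.86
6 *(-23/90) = -23/15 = -1.53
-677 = -677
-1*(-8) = 8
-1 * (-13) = 13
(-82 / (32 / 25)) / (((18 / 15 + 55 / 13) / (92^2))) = -35244625 / 353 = -99843.13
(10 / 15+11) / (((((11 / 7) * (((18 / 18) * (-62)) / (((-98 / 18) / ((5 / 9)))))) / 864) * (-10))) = -101.39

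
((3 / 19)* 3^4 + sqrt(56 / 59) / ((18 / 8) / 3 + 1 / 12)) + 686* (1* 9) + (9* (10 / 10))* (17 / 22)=12* sqrt(826) / 295 + 2588985 / 418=6194.91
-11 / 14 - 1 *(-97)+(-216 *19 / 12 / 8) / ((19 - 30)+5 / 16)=1403 / 14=100.21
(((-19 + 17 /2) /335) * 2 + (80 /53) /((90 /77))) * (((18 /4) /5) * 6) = 6.64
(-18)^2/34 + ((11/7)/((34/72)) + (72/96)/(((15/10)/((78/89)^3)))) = 65108142/4934783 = 13.19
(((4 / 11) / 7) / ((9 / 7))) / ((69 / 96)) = 128 / 2277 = 0.06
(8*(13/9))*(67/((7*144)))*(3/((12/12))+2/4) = 871/324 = 2.69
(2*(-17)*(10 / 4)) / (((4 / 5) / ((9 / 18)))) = -425 / 8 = -53.12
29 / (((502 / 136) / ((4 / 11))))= 7888 / 2761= 2.86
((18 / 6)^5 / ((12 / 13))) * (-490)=-257985 / 2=-128992.50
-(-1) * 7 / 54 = 7 / 54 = 0.13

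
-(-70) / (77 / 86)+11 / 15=13021 / 165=78.92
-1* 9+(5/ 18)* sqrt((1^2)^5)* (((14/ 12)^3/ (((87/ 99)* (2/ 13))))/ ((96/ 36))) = -1558787/ 200448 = -7.78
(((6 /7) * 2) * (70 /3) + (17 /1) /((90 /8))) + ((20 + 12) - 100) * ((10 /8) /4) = 3647 /180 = 20.26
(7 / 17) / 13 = 7 / 221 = 0.03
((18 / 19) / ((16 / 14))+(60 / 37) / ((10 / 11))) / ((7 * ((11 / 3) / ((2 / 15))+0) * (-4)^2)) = 7347 / 8660960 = 0.00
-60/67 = -0.90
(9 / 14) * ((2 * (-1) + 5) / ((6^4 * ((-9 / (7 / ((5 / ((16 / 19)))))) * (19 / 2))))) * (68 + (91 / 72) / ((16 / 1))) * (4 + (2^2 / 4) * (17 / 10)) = -78427 / 9849600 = -0.01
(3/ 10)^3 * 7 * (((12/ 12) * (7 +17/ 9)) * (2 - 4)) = -84/ 25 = -3.36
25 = 25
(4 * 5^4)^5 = 97656250000000000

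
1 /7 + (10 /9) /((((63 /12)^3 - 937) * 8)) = 455803 /3194541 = 0.14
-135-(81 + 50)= -266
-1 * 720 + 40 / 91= -65480 / 91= -719.56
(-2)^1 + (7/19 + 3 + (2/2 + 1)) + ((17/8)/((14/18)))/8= 31579/8512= 3.71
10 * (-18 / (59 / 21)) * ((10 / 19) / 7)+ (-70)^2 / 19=283700 / 1121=253.08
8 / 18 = 4 / 9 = 0.44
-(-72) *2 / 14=72 / 7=10.29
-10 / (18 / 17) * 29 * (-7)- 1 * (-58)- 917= 9524 / 9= 1058.22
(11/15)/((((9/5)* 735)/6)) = 22/6615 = 0.00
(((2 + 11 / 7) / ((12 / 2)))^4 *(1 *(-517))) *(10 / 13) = -1009765625 / 20226024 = -49.92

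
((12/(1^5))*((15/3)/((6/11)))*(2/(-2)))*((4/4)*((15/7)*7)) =-1650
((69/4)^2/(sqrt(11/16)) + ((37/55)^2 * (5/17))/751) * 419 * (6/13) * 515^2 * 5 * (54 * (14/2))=345044396913300/20082491 + 1499960165909625 * sqrt(11)/143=34788863830315.75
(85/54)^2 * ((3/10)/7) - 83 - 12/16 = -1138225/13608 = -83.64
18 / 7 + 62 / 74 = 883 / 259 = 3.41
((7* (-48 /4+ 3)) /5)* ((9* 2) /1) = -1134 /5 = -226.80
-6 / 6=-1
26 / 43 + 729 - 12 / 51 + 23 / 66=35205967 / 48246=729.72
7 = 7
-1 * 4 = -4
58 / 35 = 1.66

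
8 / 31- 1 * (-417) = 417.26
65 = 65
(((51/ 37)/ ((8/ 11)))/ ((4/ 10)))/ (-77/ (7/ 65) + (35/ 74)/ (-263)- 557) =-737715/ 198045592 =-0.00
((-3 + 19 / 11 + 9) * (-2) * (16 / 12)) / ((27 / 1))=-680 / 891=-0.76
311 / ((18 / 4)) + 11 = 721 / 9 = 80.11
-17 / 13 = -1.31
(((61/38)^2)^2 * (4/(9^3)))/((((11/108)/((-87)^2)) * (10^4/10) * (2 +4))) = 11644352281/25803558000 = 0.45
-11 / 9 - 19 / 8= -3.60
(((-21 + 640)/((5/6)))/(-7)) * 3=-11142/35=-318.34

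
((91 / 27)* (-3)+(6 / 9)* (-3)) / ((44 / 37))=-4033 / 396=-10.18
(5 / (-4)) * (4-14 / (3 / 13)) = 425 / 6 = 70.83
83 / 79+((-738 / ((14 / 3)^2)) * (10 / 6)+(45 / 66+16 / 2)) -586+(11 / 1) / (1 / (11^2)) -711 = -542786 / 42581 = -12.75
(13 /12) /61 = 13 /732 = 0.02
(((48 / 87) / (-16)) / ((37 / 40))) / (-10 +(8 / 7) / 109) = 15260 / 4089203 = 0.00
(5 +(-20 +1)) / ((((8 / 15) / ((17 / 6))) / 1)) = -595 / 8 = -74.38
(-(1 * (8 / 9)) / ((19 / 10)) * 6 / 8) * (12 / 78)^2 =-80 / 9633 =-0.01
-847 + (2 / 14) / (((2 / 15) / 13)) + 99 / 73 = -850013 / 1022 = -831.72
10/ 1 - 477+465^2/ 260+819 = 61549/ 52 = 1183.63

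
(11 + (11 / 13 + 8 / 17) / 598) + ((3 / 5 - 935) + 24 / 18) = -1827872933 / 1982370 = -922.06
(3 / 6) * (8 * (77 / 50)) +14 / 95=2996 / 475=6.31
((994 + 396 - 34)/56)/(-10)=-339/140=-2.42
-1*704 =-704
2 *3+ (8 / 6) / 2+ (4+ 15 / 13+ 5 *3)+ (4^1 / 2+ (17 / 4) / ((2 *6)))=18205 / 624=29.17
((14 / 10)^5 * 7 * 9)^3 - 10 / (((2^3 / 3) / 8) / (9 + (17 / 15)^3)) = 10683935463546705889 / 274658203125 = 38899021.92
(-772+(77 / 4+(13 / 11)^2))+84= -322999 / 484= -667.35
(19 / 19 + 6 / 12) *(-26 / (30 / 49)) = -637 / 10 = -63.70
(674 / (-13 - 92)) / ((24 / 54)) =-14.44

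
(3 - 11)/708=-2/177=-0.01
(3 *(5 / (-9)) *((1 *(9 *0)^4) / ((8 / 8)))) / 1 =0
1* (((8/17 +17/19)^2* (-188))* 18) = -658123704/104329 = -6308.16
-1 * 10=-10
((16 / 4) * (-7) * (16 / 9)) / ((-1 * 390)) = 224 / 1755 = 0.13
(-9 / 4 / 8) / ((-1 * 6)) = 3 / 64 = 0.05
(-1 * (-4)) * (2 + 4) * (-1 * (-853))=20472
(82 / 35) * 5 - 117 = -737 / 7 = -105.29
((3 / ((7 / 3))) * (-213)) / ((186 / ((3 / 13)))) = -1917 / 5642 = -0.34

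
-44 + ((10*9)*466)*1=41896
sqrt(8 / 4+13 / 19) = sqrt(969) / 19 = 1.64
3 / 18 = 1 / 6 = 0.17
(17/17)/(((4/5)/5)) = 25/4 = 6.25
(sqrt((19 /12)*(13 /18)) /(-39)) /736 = -sqrt(1482) /1033344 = -0.00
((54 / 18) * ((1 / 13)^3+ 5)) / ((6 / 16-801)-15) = -29296 / 1592825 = -0.02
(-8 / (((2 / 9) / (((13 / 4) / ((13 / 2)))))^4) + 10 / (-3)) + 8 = -19235 / 96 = -200.36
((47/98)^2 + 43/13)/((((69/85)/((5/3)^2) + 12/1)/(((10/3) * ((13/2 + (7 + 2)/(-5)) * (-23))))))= -1014614844125/9783777276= -103.70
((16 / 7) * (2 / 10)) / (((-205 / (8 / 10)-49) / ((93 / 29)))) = -1984 / 413105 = -0.00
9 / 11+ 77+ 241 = 3507 / 11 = 318.82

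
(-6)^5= -7776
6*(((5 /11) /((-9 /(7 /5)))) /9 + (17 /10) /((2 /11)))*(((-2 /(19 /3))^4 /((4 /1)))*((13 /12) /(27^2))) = 2164201 /10450440990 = 0.00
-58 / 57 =-1.02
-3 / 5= -0.60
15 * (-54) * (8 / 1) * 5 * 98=-3175200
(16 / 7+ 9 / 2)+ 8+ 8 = 319 / 14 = 22.79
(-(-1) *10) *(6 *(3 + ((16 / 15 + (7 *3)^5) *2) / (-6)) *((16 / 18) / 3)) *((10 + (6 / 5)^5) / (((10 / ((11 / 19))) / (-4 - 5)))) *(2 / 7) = 6327497057024 / 140625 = 44995534.63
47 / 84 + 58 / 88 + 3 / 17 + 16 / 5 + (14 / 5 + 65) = 568591 / 7854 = 72.40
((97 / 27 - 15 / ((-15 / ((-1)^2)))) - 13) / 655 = -0.01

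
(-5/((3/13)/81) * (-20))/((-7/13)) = -456300/7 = -65185.71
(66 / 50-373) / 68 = -2323 / 425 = -5.47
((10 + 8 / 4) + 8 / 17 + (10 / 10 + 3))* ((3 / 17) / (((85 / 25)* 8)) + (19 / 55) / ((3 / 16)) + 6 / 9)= 2239167 / 54043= 41.43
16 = 16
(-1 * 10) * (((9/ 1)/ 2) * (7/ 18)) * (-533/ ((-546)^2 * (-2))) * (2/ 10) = -41/ 13104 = -0.00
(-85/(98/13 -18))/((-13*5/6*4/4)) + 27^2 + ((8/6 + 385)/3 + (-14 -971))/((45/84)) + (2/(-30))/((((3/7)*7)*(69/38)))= -3601981/4140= -870.04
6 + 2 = 8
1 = 1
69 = 69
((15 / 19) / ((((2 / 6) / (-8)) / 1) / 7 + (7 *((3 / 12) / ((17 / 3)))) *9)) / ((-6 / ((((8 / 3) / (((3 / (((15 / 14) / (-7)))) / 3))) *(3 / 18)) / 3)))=3400 / 3160479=0.00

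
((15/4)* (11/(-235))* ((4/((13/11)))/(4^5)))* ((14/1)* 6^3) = -68607/39104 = -1.75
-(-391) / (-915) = -391 / 915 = -0.43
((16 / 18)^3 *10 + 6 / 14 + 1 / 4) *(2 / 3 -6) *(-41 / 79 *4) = 103130416 / 1209411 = 85.27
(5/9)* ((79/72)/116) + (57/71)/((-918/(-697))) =3281149/5336928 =0.61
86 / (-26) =-43 / 13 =-3.31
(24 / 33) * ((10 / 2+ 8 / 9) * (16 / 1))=6784 / 99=68.53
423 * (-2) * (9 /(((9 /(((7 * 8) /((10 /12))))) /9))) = -2558304 /5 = -511660.80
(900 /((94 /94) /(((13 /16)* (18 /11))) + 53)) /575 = 4212 /144647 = 0.03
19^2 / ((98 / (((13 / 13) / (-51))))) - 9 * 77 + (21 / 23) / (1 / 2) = -79461509 / 114954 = -691.25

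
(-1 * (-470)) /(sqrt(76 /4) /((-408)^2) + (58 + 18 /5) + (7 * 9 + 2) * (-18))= -360890156088115200 /851086487251205669- 1955952000 * sqrt(19) /851086487251205669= -0.42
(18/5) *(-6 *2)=-216/5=-43.20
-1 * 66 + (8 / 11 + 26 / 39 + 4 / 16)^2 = -1102895 / 17424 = -63.30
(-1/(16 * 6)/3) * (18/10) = -1/160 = -0.01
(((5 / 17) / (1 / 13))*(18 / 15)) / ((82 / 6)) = 234 / 697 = 0.34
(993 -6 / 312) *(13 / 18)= 51635 / 72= 717.15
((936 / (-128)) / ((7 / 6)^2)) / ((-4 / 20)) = 5265 / 196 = 26.86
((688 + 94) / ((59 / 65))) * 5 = 254150 / 59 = 4307.63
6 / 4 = 3 / 2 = 1.50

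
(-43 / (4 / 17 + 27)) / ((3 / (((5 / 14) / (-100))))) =731 / 388920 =0.00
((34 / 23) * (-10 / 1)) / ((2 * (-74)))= 85 / 851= 0.10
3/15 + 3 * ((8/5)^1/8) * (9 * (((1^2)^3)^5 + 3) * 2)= 217/5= 43.40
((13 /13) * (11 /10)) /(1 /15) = 33 /2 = 16.50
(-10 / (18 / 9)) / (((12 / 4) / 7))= -35 / 3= -11.67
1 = 1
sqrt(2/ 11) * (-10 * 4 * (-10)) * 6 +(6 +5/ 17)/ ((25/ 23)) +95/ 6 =55141/ 2550 +2400 * sqrt(22)/ 11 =1044.99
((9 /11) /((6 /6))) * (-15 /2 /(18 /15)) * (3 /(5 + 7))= -1.28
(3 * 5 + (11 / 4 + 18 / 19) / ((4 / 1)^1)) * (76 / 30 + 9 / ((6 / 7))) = 1892831 / 9120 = 207.55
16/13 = 1.23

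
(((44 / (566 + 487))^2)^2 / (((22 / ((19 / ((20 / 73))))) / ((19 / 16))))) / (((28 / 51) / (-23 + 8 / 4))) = -596289331 / 1366063776090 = -0.00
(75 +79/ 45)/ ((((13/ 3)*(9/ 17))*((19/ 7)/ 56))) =23017456/ 33345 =690.28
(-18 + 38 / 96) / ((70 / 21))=-169 / 32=-5.28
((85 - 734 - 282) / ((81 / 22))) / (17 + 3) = -10241 / 810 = -12.64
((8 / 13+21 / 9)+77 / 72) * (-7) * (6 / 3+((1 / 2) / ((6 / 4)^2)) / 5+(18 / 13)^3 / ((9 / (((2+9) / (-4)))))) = -1605078209 / 46268820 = -34.69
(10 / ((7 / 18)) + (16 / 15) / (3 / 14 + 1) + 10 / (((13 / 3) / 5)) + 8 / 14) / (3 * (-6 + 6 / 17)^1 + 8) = -449047 / 103740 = -4.33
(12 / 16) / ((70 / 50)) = 15 / 28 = 0.54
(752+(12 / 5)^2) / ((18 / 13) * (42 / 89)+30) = 10959104 / 443325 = 24.72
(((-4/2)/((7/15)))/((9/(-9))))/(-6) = -5/7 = -0.71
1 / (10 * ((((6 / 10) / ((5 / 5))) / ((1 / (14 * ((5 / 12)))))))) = 1 / 35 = 0.03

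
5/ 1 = 5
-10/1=-10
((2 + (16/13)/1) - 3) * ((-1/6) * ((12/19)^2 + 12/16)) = -1659/37544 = -0.04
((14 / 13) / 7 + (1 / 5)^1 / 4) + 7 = 1873 / 260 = 7.20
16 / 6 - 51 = -145 / 3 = -48.33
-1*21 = -21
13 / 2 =6.50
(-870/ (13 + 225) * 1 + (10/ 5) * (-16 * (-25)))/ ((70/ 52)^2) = 439.45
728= 728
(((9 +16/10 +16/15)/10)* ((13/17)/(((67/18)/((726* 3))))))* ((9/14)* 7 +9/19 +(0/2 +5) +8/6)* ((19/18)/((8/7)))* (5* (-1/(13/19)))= -726035695/18224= -39839.54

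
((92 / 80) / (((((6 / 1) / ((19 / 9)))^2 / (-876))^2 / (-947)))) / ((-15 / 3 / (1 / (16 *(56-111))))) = -15126482144629 / 5196312000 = -2911.00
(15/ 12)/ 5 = 1/ 4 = 0.25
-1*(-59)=59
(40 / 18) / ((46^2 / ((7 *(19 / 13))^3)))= 11763185 / 10459917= 1.12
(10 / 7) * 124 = 1240 / 7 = 177.14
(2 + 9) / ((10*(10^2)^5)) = 11 / 100000000000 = 0.00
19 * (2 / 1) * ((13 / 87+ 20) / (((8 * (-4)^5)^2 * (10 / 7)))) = 233149 / 29192355840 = 0.00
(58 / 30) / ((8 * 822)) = 29 / 98640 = 0.00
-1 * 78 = -78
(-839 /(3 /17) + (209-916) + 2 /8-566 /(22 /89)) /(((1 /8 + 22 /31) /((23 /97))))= -2201.83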